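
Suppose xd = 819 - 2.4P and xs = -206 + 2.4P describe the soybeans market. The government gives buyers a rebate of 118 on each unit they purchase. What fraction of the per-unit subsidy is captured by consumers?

Pre-subsidy: 819 - 2.4P = -206 + 2.4P gives P* = 5125/24, x* = 306.5.
With the rebate, buyers effectively pay Pb = Ps − 118, where Ps is the price sellers receive.
Demand in terms of Ps becomes xd = 819 − 2.4(Ps − 118) = 1102.2 - 2.4Ps. Setting this equal to supply: 1102.2 - 2.4Ps = -206 + 2.4Ps, so Ps = 6541/24.
Buyers pay Pb = 6541/24 − 118 = 3709/24; x' = -206 + 2.4·(6541/24) = 448.1.
Buyers' price falls by P* − Pb = 5125/24 − 3709/24 = 59; sellers' price rises by Ps − P* = 6541/24 − 5125/24 = 59.
So consumers capture 59/118 = 0.5 of each unit of subsidy.

Consumer share = 0.5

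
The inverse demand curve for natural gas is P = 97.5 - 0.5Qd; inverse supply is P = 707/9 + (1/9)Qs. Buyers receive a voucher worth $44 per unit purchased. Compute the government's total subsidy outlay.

Government cost = $4532

Pre-subsidy: 97.5 - 0.5Q = 707/9 + (1/9)Q gives Q* = 31 and P* = 82.
With the rebate, buyers effectively pay Pb = Ps − 44, where Ps is the price sellers receive.
On the curves, Pb = 97.5 - 0.5Q and Ps = 707/9 + (1/9)Q; the wedge Ps − Pb = 44 gives 707/9 + (1/9)Q − (97.5 - 0.5Q) = 44, so Q' = 103.
Then Pb = 97.5 − 0.5·103 = 46 and Ps = 707/9 + (1/9)·103 = 90.
Government outlay = subsidy × quantity = 44 × 103 = 4532.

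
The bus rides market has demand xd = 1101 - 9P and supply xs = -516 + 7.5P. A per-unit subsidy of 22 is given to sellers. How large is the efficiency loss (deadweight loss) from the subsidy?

Pre-subsidy: 1101 - 9P = -516 + 7.5P gives P* = 98, x* = 219.
With the subsidy, sellers receive Ps = Pb + 22 for each unit, where Pb is the price buyers pay.
Supply in terms of Pb becomes xs = -516 + 7.5(Pb + 22) = -351 + 7.5Pb. Setting this equal to demand: 1101 - 9Pb = -351 + 7.5Pb, so Pb = 88.
Sellers receive Ps = 88 + 22 = 110; x' = 1101 − 9·88 = 309.
The subsidy expands output by 309 − 219 = 90 past the efficient level; on those units the gap between marginal cost and willingness to pay runs from 0 up to 22.
DWL = ½ × 22 × 90 = 990.

Deadweight loss = 990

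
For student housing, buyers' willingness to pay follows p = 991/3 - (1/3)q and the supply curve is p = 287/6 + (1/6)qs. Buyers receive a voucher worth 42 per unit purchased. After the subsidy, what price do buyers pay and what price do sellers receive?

Pre-subsidy: 991/3 - (1/3)q = 287/6 + (1/6)q gives q* = 565 and p* = 142.
With the rebate, buyers effectively pay pb = ps − 42, where ps is the price sellers receive.
On the curves, pb = 991/3 - (1/3)q and ps = 287/6 + (1/6)q; the wedge ps − pb = 42 gives 287/6 + (1/6)q − (991/3 - (1/3)q) = 42, so q' = 649.
Then pb = 991/3 − (1/3)·649 = 114 and ps = 287/6 + (1/6)·649 = 156.

Buyers pay 114; sellers receive 156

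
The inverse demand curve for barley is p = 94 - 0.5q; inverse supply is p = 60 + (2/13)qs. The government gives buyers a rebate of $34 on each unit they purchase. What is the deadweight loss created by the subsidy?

Pre-subsidy: 94 - 0.5q = 60 + (2/13)q gives q* = 52 and p* = 68.
With the rebate, buyers effectively pay pb = ps − 34, where ps is the price sellers receive.
On the curves, pb = 94 - 0.5q and ps = 60 + (2/13)q; the wedge ps − pb = 34 gives 60 + (2/13)q − (94 - 0.5q) = 34, so q' = 104.
Then pb = 94 − 0.5·104 = 42 and ps = 60 + (2/13)·104 = 76.
The subsidy expands output by 104 − 52 = 52 past the efficient level; on those units the gap between marginal cost and willingness to pay runs from 0 up to 34.
DWL = ½ × 34 × 52 = 884.

Deadweight loss = $884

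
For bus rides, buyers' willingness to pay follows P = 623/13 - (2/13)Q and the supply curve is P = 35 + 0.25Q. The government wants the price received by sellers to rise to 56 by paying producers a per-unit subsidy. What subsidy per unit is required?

At a seller price of 56, quantity supplied is -140 + 4·56 = 84.
Buyers absorb 84 only when they pay Pb = 623/13 − (2/13)·84 = 35.
s = Ps − Pb = 56 − 35 = 21.

Required subsidy s = 21 per unit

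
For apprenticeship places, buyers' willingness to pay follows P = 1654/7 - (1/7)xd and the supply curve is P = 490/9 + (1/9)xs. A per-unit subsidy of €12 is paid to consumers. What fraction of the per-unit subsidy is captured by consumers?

Consumer share = 0.5625

Pre-subsidy: 1654/7 - (1/7)x = 490/9 + (1/9)x gives x* = 716 and P* = 134.
With the rebate, buyers effectively pay Pb = Ps − 12, where Ps is the price sellers receive.
On the curves, Pb = 1654/7 - (1/7)x and Ps = 490/9 + (1/9)x; the wedge Ps − Pb = 12 gives 490/9 + (1/9)x − (1654/7 - (1/7)x) = 12, so x' = 763.25.
Then Pb = 1654/7 − (1/7)·763.25 = 127.25 and Ps = 490/9 + (1/9)·763.25 = 139.25.
Buyers' price falls by P* − Pb = 134 − 127.25 = 6.75; sellers' price rises by Ps − P* = 139.25 − 134 = 5.25.
So consumers capture 6.75/12 = 0.5625 of each unit of subsidy.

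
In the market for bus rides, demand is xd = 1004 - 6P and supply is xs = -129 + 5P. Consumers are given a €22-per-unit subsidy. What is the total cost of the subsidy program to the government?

Government cost = €9812

Pre-subsidy: 1004 - 6P = -129 + 5P gives P* = 103, x* = 386.
With the rebate, buyers effectively pay Pb = Ps − 22, where Ps is the price sellers receive.
Demand in terms of Ps becomes xd = 1004 − 6(Ps − 22) = 1136 - 6Ps. Setting this equal to supply: 1136 - 6Ps = -129 + 5Ps, so Ps = 115.
Buyers pay Pb = 115 − 22 = 93; x' = -129 + 5·115 = 446.
Government outlay = subsidy × quantity = 22 × 446 = 9812.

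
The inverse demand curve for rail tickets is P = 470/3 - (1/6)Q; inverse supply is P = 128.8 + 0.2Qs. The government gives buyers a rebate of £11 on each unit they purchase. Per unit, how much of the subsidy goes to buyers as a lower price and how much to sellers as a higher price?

Buyers gain £5 per unit; sellers gain £6 per unit

Pre-subsidy: 470/3 - (1/6)Q = 128.8 + 0.2Q gives Q* = 76 and P* = 144.
With the rebate, buyers effectively pay Pb = Ps − 11, where Ps is the price sellers receive.
On the curves, Pb = 470/3 - (1/6)Q and Ps = 128.8 + 0.2Q; the wedge Ps − Pb = 11 gives 128.8 + 0.2Q − (470/3 - (1/6)Q) = 11, so Q' = 106.
Then Pb = 470/3 − (1/6)·106 = 139 and Ps = 128.8 + 0.2·106 = 150.
Buyers' price falls by P* − Pb = 144 − 139 = 5; sellers' price rises by Ps − P* = 150 − 144 = 6.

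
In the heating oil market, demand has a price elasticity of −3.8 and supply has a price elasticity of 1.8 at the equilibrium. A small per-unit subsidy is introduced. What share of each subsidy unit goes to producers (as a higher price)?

For a small subsidy around the equilibrium, the benefit split depends on the relative slopes, which at a point are proportional to the elasticities.
Buyer share = εs/(εs + |εd|) = 1.8/(1.8 + 3.8) = 9/28; seller share = |εd|/(εs + |εd|) = 19/28.
So producers capture 19/28 of the subsidy.

Producer share = 19/28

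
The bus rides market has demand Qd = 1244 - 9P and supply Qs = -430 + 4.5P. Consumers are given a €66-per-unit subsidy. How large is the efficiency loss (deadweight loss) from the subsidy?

Deadweight loss = €6534

Pre-subsidy: 1244 - 9P = -430 + 4.5P gives P* = 124, Q* = 128.
With the rebate, buyers effectively pay Pb = Ps − 66, where Ps is the price sellers receive.
Demand in terms of Ps becomes Qd = 1244 − 9(Ps − 66) = 1838 - 9Ps. Setting this equal to supply: 1838 - 9Ps = -430 + 4.5Ps, so Ps = 168.
Buyers pay Pb = 168 − 66 = 102; Q' = -430 + 4.5·168 = 326.
The subsidy expands output by 326 − 128 = 198 past the efficient level; on those units the gap between marginal cost and willingness to pay runs from 0 up to 66.
DWL = ½ × 66 × 198 = 6534.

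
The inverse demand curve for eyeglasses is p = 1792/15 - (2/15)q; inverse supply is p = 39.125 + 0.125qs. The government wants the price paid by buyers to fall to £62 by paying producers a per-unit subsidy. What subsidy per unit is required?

At a buyer price of 62, quantity demanded is 896 − 7.5·62 = 431.
Sellers supply 431 only when they receive ps = 39.125 + 0.125·431 = 93.
s = ps − pb = 93 − 62 = 31.

Required subsidy s = £31 per unit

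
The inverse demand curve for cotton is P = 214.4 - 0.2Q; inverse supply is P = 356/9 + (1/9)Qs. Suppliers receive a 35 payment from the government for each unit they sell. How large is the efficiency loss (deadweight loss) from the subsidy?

Pre-subsidy: 214.4 - 0.2Q = 356/9 + (1/9)Q gives Q* = 562 and P* = 102.
With the subsidy, sellers receive Ps = Pb + 35 for each unit, where Pb is the price buyers pay.
On the curves, Pb = 214.4 - 0.2Q and Ps = 356/9 + (1/9)Q; the wedge Ps − Pb = 35 gives 356/9 + (1/9)Q − (214.4 - 0.2Q) = 35, so Q' = 674.5.
Then Pb = 214.4 − 0.2·674.5 = 79.5 and Ps = 356/9 + (1/9)·674.5 = 114.5.
The subsidy expands output by 674.5 − 562 = 112.5 past the efficient level; on those units the gap between marginal cost and willingness to pay runs from 0 up to 35.
DWL = ½ × 35 × 112.5 = 1968.75.

Deadweight loss = 1968.75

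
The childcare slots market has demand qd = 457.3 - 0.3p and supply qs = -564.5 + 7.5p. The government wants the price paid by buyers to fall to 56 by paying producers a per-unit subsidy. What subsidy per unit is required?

Required subsidy s = 78 per unit

At a buyer price of 56, quantity demanded is 457.3 − 0.3·56 = 440.5.
Sellers supply 440.5 only when they receive ps with -564.5 + 7.5·ps = 440.5, i.e. ps = 134.
s = ps − pb = 134 − 56 = 78.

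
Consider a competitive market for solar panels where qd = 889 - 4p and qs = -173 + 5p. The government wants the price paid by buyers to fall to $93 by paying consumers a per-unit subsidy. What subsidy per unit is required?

Required subsidy s = $45 per unit

At a buyer price of 93, quantity demanded is 889 − 4·93 = 517.
Sellers supply 517 only when they receive ps with -173 + 5·ps = 517, i.e. ps = 138.
s = ps − pb = 138 − 93 = 45.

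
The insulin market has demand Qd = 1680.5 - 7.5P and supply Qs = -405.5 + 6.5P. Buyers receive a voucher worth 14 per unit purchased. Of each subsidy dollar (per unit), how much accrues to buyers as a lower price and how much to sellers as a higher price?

Buyers gain 6.5 per unit; sellers gain 7.5 per unit

Pre-subsidy: 1680.5 - 7.5P = -405.5 + 6.5P gives P* = 149, Q* = 563.
With the rebate, buyers effectively pay Pb = Ps − 14, where Ps is the price sellers receive.
Demand in terms of Ps becomes Qd = 1680.5 − 7.5(Ps − 14) = 1785.5 - 7.5Ps. Setting this equal to supply: 1785.5 - 7.5Ps = -405.5 + 6.5Ps, so Ps = 156.5.
Buyers pay Pb = 156.5 − 14 = 142.5; Q' = -405.5 + 6.5·156.5 = 611.75.
Buyers' price falls by P* − Pb = 149 − 142.5 = 6.5; sellers' price rises by Ps − P* = 156.5 − 149 = 7.5.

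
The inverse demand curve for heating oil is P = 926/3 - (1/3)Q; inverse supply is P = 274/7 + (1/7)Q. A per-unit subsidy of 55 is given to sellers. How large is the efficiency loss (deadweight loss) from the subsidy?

Deadweight loss = 3176.25

Pre-subsidy: 926/3 - (1/3)Q = 274/7 + (1/7)Q gives Q* = 566 and P* = 120.
With the subsidy, sellers receive Ps = Pb + 55 for each unit, where Pb is the price buyers pay.
On the curves, Pb = 926/3 - (1/3)Q and Ps = 274/7 + (1/7)Q; the wedge Ps − Pb = 55 gives 274/7 + (1/7)Q − (926/3 - (1/3)Q) = 55, so Q' = 681.5.
Then Pb = 926/3 − (1/3)·681.5 = 81.5 and Ps = 274/7 + (1/7)·681.5 = 136.5.
The subsidy expands output by 681.5 − 566 = 115.5 past the efficient level; on those units the gap between marginal cost and willingness to pay runs from 0 up to 55.
DWL = ½ × 55 × 115.5 = 3176.25.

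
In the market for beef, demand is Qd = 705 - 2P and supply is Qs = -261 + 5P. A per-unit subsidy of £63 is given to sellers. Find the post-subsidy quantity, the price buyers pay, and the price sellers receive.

Pre-subsidy: 705 - 2P = -261 + 5P gives P* = 138, Q* = 429.
With the subsidy, sellers receive Ps = Pb + 63 for each unit, where Pb is the price buyers pay.
Supply in terms of Pb becomes Qs = -261 + 5(Pb + 63) = 54 + 5Pb. Setting this equal to demand: 705 - 2Pb = 54 + 5Pb, so Pb = 93.
Sellers receive Ps = 93 + 63 = 156; Q' = 705 − 2·93 = 519.

Q' = 519; buyers pay £93; sellers receive £156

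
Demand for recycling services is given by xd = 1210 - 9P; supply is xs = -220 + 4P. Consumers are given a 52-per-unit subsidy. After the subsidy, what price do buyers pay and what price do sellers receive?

Buyers pay 94; sellers receive 146

Pre-subsidy: 1210 - 9P = -220 + 4P gives P* = 110, x* = 220.
With the rebate, buyers effectively pay Pb = Ps − 52, where Ps is the price sellers receive.
Demand in terms of Ps becomes xd = 1210 − 9(Ps − 52) = 1678 - 9Ps. Setting this equal to supply: 1678 - 9Ps = -220 + 4Ps, so Ps = 146.
Buyers pay Pb = 146 − 52 = 94; x' = -220 + 4·146 = 364.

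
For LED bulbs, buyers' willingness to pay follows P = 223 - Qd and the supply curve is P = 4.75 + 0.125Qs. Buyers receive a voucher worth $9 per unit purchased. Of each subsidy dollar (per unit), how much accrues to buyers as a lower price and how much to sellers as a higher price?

Buyers gain $8 per unit; sellers gain $1 per unit

Pre-subsidy: 223 - Q = 4.75 + 0.125Q gives Q* = 194 and P* = 29.
With the rebate, buyers effectively pay Pb = Ps − 9, where Ps is the price sellers receive.
On the curves, Pb = 223 - Q and Ps = 4.75 + 0.125Q; the wedge Ps − Pb = 9 gives 4.75 + 0.125Q − (223 - Q) = 9, so Q' = 202.
Then Pb = 223 − 1·202 = 21 and Ps = 4.75 + 0.125·202 = 30.
Buyers' price falls by P* − Pb = 29 − 21 = 8; sellers' price rises by Ps − P* = 30 − 29 = 1.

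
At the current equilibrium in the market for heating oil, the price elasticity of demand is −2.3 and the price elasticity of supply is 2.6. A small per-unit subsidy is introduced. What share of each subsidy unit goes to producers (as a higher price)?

Producer share = 23/49

For a small subsidy around the equilibrium, the benefit split depends on the relative slopes, which at a point are proportional to the elasticities.
Buyer share = εs/(εs + |εd|) = 2.6/(2.6 + 2.3) = 26/49; seller share = |εd|/(εs + |εd|) = 23/49.
So producers capture 23/49 of the subsidy.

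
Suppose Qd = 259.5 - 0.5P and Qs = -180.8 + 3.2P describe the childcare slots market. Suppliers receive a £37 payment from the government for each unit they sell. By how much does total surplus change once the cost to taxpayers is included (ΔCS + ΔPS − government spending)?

Pre-subsidy: 259.5 - 0.5P = -180.8 + 3.2P gives P* = 119, Q* = 200.
With the subsidy, sellers receive Ps = Pb + 37 for each unit, where Pb is the price buyers pay.
Supply in terms of Pb becomes Qs = -180.8 + 3.2(Pb + 37) = -62.4 + 3.2Pb. Setting this equal to demand: 259.5 - 0.5Pb = -62.4 + 3.2Pb, so Pb = 87.
Sellers receive Ps = 87 + 37 = 124; Q' = 259.5 − 0.5·87 = 216.
ΔCS = ½(200 + 216)(119 − 87) = 6656; ΔPS = ½(200 + 216)(124 − 119) = 1040.
Government spending = 37 × 216 = 7992.
Net change = 6656 + 1040 − 7992 = -296. The loss equals the DWL triangle ½·37·16.

Net change in total surplus = -£296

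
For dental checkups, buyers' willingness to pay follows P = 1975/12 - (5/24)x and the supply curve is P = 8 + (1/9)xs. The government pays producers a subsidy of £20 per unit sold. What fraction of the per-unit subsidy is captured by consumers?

Pre-subsidy: 1975/12 - (5/24)x = 8 + (1/9)x gives x* = 11274/23 and P* = 4310/69.
With the subsidy, sellers receive Ps = Pb + 20 for each unit, where Pb is the price buyers pay.
On the curves, Pb = 1975/12 - (5/24)x and Ps = 8 + (1/9)x; the wedge Ps − Pb = 20 gives 8 + (1/9)x − (1975/12 - (5/24)x) = 20, so x' = 12714/23.
Then Pb = 1975/12 − (5/24)·(12714/23) = 3410/69 and Ps = 8 + (1/9)·(12714/23) = 4790/69.
Buyers' price falls by P* − Pb = 4310/69 − 3410/69 = 300/23; sellers' price rises by Ps − P* = 4790/69 − 4310/69 = 160/23.
So consumers capture (300/23)/20 = 15/23 of each unit of subsidy.

Consumer share = 15/23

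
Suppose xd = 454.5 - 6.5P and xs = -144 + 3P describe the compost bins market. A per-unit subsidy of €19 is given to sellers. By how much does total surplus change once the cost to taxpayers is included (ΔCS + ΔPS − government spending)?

Pre-subsidy: 454.5 - 6.5P = -144 + 3P gives P* = 63, x* = 45.
With the subsidy, sellers receive Ps = Pb + 19 for each unit, where Pb is the price buyers pay.
Supply in terms of Pb becomes xs = -144 + 3(Pb + 19) = -87 + 3Pb. Setting this equal to demand: 454.5 - 6.5Pb = -87 + 3Pb, so Pb = 57.
Sellers receive Ps = 57 + 19 = 76; x' = 454.5 − 6.5·57 = 84.
ΔCS = ½(45 + 84)(63 − 57) = 387; ΔPS = ½(45 + 84)(76 − 63) = 838.5.
Government spending = 19 × 84 = 1596.
Net change = 387 + 838.5 − 1596 = -370.5. The loss equals the DWL triangle ½·19·39.

Net change in total surplus = -€370.5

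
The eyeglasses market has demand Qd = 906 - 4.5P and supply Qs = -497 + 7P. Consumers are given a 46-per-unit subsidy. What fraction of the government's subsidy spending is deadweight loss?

Pre-subsidy: 906 - 4.5P = -497 + 7P gives P* = 122, Q* = 357.
With the rebate, buyers effectively pay Pb = Ps − 46, where Ps is the price sellers receive.
Demand in terms of Ps becomes Qd = 906 − 4.5(Ps − 46) = 1113 - 4.5Ps. Setting this equal to supply: 1113 - 4.5Ps = -497 + 7Ps, so Ps = 140.
Buyers pay Pb = 140 − 46 = 94; Q' = -497 + 7·140 = 483.
ΔCS = ½(357 + 483)(122 − 94) = 11760; ΔPS = ½(357 + 483)(140 − 122) = 7560.
Government spending = 46 × 483 = 22218.
DWL = ½ × 46 × (483 − 357) = 2898; fraction = 2898 / 22218 = 3/23.

DWL / government spending = 3/23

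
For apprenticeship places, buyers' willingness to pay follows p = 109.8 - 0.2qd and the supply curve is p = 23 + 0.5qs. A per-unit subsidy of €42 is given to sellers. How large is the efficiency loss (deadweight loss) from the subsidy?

Deadweight loss = €1260

Pre-subsidy: 109.8 - 0.2q = 23 + 0.5q gives q* = 124 and p* = 85.
With the subsidy, sellers receive ps = pb + 42 for each unit, where pb is the price buyers pay.
On the curves, pb = 109.8 - 0.2q and ps = 23 + 0.5q; the wedge ps − pb = 42 gives 23 + 0.5q − (109.8 - 0.2q) = 42, so q' = 184.
Then pb = 109.8 − 0.2·184 = 73 and ps = 23 + 0.5·184 = 115.
The subsidy expands output by 184 − 124 = 60 past the efficient level; on those units the gap between marginal cost and willingness to pay runs from 0 up to 42.
DWL = ½ × 42 × 60 = 1260.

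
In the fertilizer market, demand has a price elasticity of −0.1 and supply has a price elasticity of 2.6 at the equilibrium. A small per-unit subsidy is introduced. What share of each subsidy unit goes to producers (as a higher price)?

For a small subsidy around the equilibrium, the benefit split depends on the relative slopes, which at a point are proportional to the elasticities.
Buyer share = εs/(εs + |εd|) = 2.6/(2.6 + 0.1) = 26/27; seller share = |εd|/(εs + |εd|) = 1/27.
So producers capture 1/27 of the subsidy.

Producer share = 1/27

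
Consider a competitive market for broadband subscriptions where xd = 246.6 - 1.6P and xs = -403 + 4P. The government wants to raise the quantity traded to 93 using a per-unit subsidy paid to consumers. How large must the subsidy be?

Required subsidy s = 28 per unit

At x = 93, invert demand for the buyer price: Pb = (246.6 − 93)/1.6 = 96; invert supply for the seller price: Ps = (93 − (-403))/4 = 124.
The subsidy must fill the gap: s = Ps − Pb = 124 − 96 = 28.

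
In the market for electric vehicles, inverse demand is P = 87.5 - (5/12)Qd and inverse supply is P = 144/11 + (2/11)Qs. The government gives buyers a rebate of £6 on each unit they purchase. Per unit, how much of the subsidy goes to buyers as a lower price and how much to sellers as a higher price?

Pre-subsidy: 87.5 - (5/12)Q = 144/11 + (2/11)Q gives Q* = 9822/79 and P* = 2820/79.
With the rebate, buyers effectively pay Pb = Ps − 6, where Ps is the price sellers receive.
On the curves, Pb = 87.5 - (5/12)Q and Ps = 144/11 + (2/11)Q; the wedge Ps − Pb = 6 gives 144/11 + (2/11)Q − (87.5 - (5/12)Q) = 6, so Q' = 10614/79.
Then Pb = 87.5 − (5/12)·(10614/79) = 2490/79 and Ps = 144/11 + (2/11)·(10614/79) = 2964/79.
Buyers' price falls by P* − Pb = 2820/79 − 2490/79 = 330/79; sellers' price rises by Ps − P* = 2964/79 − 2820/79 = 144/79.

Buyers gain 330/79 per unit; sellers gain 144/79 per unit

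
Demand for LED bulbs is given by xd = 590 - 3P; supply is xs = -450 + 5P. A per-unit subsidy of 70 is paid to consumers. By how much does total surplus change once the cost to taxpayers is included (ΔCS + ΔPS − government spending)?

Pre-subsidy: 590 - 3P = -450 + 5P gives P* = 130, x* = 200.
With the rebate, buyers effectively pay Pb = Ps − 70, where Ps is the price sellers receive.
Demand in terms of Ps becomes xd = 590 − 3(Ps − 70) = 800 - 3Ps. Setting this equal to supply: 800 - 3Ps = -450 + 5Ps, so Ps = 156.25.
Buyers pay Pb = 156.25 − 70 = 86.25; x' = -450 + 5·156.25 = 331.25.
ΔCS = ½(200 + 331.25)(130 − 86.25) = 11621.09375; ΔPS = ½(200 + 331.25)(156.25 − 130) = 6972.65625.
Government spending = 70 × 331.25 = 23187.5.
Net change = 11621.09375 + 6972.65625 − 23187.5 = -4593.75. The loss equals the DWL triangle ½·70·131.25.

Net change in total surplus = -4593.75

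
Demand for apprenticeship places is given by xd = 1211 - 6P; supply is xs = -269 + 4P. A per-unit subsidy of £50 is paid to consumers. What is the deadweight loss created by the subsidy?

Deadweight loss = £3000

Pre-subsidy: 1211 - 6P = -269 + 4P gives P* = 148, x* = 323.
With the rebate, buyers effectively pay Pb = Ps − 50, where Ps is the price sellers receive.
Demand in terms of Ps becomes xd = 1211 − 6(Ps − 50) = 1511 - 6Ps. Setting this equal to supply: 1511 - 6Ps = -269 + 4Ps, so Ps = 178.
Buyers pay Pb = 178 − 50 = 128; x' = -269 + 4·178 = 443.
The subsidy expands output by 443 − 323 = 120 past the efficient level; on those units the gap between marginal cost and willingness to pay runs from 0 up to 50.
DWL = ½ × 50 × 120 = 3000.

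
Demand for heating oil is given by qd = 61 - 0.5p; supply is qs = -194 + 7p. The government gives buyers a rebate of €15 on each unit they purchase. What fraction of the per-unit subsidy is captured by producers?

Producer share = 1/15

Pre-subsidy: 61 - 0.5p = -194 + 7p gives p* = 34, q* = 44.
With the rebate, buyers effectively pay pb = ps − 15, where ps is the price sellers receive.
Demand in terms of ps becomes qd = 61 − 0.5(ps − 15) = 68.5 - 0.5ps. Setting this equal to supply: 68.5 - 0.5ps = -194 + 7ps, so ps = 35.
Buyers pay pb = 35 − 15 = 20; q' = -194 + 7·35 = 51.
Buyers' price falls by p* − pb = 34 − 20 = 14; sellers' price rises by ps − p* = 35 − 34 = 1.
So producers capture 1/15 = 1/15 of each unit of subsidy.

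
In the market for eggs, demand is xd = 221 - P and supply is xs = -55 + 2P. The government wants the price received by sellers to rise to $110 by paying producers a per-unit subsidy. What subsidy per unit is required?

Required subsidy s = $54 per unit

At a seller price of 110, quantity supplied is -55 + 2·110 = 165.
Buyers absorb 165 only when they pay Pb with 221 − 1·Pb = 165, i.e. Pb = 56.
s = Ps − Pb = 110 − 56 = 54.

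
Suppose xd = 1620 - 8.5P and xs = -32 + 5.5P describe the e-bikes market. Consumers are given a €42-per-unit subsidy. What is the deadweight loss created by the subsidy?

Pre-subsidy: 1620 - 8.5P = -32 + 5.5P gives P* = 118, x* = 617.
With the rebate, buyers effectively pay Pb = Ps − 42, where Ps is the price sellers receive.
Demand in terms of Ps becomes xd = 1620 − 8.5(Ps − 42) = 1977 - 8.5Ps. Setting this equal to supply: 1977 - 8.5Ps = -32 + 5.5Ps, so Ps = 143.5.
Buyers pay Pb = 143.5 − 42 = 101.5; x' = -32 + 5.5·143.5 = 757.25.
The subsidy expands output by 757.25 − 617 = 140.25 past the efficient level; on those units the gap between marginal cost and willingness to pay runs from 0 up to 42.
DWL = ½ × 42 × 140.25 = 2945.25.

Deadweight loss = €2945.25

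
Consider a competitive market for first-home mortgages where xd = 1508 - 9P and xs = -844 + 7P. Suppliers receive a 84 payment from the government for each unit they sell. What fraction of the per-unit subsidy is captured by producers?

Producer share = 0.5625

Pre-subsidy: 1508 - 9P = -844 + 7P gives P* = 147, x* = 185.
With the subsidy, sellers receive Ps = Pb + 84 for each unit, where Pb is the price buyers pay.
Supply in terms of Pb becomes xs = -844 + 7(Pb + 84) = -256 + 7Pb. Setting this equal to demand: 1508 - 9Pb = -256 + 7Pb, so Pb = 110.25.
Sellers receive Ps = 110.25 + 84 = 194.25; x' = 1508 − 9·110.25 = 515.75.
Buyers' price falls by P* − Pb = 147 − 110.25 = 36.75; sellers' price rises by Ps − P* = 194.25 − 147 = 47.25.
So producers capture 47.25/84 = 0.5625 of each unit of subsidy.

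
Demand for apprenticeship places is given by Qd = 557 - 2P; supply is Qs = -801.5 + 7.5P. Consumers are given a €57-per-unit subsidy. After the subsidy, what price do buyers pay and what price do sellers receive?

Pre-subsidy: 557 - 2P = -801.5 + 7.5P gives P* = 143, Q* = 271.
With the rebate, buyers effectively pay Pb = Ps − 57, where Ps is the price sellers receive.
Demand in terms of Ps becomes Qd = 557 − 2(Ps − 57) = 671 - 2Ps. Setting this equal to supply: 671 - 2Ps = -801.5 + 7.5Ps, so Ps = 155.
Buyers pay Pb = 155 − 57 = 98; Q' = -801.5 + 7.5·155 = 361.

Buyers pay €98; sellers receive €155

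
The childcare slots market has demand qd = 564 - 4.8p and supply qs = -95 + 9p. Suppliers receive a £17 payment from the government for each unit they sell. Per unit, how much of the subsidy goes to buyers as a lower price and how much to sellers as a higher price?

Pre-subsidy: 564 - 4.8p = -95 + 9p gives p* = 3295/69, q* = 7700/23.
With the subsidy, sellers receive ps = pb + 17 for each unit, where pb is the price buyers pay.
Supply in terms of pb becomes qs = -95 + 9(pb + 17) = 58 + 9pb. Setting this equal to demand: 564 - 4.8pb = 58 + 9pb, so pb = 110/3.
Sellers receive ps = 110/3 + 17 = 161/3; q' = 564 − 4.8·(110/3) = 388.
Buyers' price falls by p* − pb = 3295/69 − 110/3 = 255/23; sellers' price rises by ps − p* = 161/3 − 3295/69 = 136/23.

Buyers gain 255/23 per unit; sellers gain 136/23 per unit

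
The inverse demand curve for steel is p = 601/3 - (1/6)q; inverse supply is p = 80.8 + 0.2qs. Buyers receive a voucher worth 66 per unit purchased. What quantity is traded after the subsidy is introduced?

Pre-subsidy: 601/3 - (1/6)q = 80.8 + 0.2q gives q* = 326 and p* = 146.
With the rebate, buyers effectively pay pb = ps − 66, where ps is the price sellers receive.
On the curves, pb = 601/3 - (1/6)q and ps = 80.8 + 0.2q; the wedge ps − pb = 66 gives 80.8 + 0.2q − (601/3 - (1/6)q) = 66, so q' = 506.
Then pb = 601/3 − (1/6)·506 = 116 and ps = 80.8 + 0.2·506 = 182.

q' = 506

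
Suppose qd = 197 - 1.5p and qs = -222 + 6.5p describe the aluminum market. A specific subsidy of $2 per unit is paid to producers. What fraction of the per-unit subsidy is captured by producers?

Pre-subsidy: 197 - 1.5p = -222 + 6.5p gives p* = 52.375, q* = 118.4375.
With the subsidy, sellers receive ps = pb + 2 for each unit, where pb is the price buyers pay.
Supply in terms of pb becomes qs = -222 + 6.5(pb + 2) = -209 + 6.5pb. Setting this equal to demand: 197 - 1.5pb = -209 + 6.5pb, so pb = 50.75.
Sellers receive ps = 50.75 + 2 = 52.75; q' = 197 − 1.5·50.75 = 120.875.
Buyers' price falls by p* − pb = 52.375 − 50.75 = 1.625; sellers' price rises by ps − p* = 52.75 − 52.375 = 0.375.
So producers capture 0.375/2 = 0.1875 of each unit of subsidy.

Producer share = 0.1875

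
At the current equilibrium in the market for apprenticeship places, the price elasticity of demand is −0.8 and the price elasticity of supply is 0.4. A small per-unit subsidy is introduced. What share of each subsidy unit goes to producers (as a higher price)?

For a small subsidy around the equilibrium, the benefit split depends on the relative slopes, which at a point are proportional to the elasticities.
Buyer share = εs/(εs + |εd|) = 0.4/(0.4 + 0.8) = 1/3; seller share = |εd|/(εs + |εd|) = 2/3.
So producers capture 2/3 of the subsidy.

Producer share = 2/3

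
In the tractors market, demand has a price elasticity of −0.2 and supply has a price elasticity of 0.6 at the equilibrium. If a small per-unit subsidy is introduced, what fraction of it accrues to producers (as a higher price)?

Producer share = 0.25

For a small subsidy around the equilibrium, the benefit split depends on the relative slopes, which at a point are proportional to the elasticities.
Buyer share = εs/(εs + |εd|) = 0.6/(0.6 + 0.2) = 0.75; seller share = |εd|/(εs + |εd|) = 0.25.
So producers capture 0.25 of the subsidy.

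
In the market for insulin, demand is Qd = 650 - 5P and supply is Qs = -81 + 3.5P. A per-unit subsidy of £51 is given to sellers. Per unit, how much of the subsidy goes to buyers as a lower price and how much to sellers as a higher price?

Buyers gain £21 per unit; sellers gain £30 per unit

Pre-subsidy: 650 - 5P = -81 + 3.5P gives P* = 86, Q* = 220.
With the subsidy, sellers receive Ps = Pb + 51 for each unit, where Pb is the price buyers pay.
Supply in terms of Pb becomes Qs = -81 + 3.5(Pb + 51) = 97.5 + 3.5Pb. Setting this equal to demand: 650 - 5Pb = 97.5 + 3.5Pb, so Pb = 65.
Sellers receive Ps = 65 + 51 = 116; Q' = 650 − 5·65 = 325.
Buyers' price falls by P* − Pb = 86 − 65 = 21; sellers' price rises by Ps − P* = 116 − 86 = 30.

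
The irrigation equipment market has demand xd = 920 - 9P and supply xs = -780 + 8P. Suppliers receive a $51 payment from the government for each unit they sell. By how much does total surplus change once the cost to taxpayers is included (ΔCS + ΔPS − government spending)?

Pre-subsidy: 920 - 9P = -780 + 8P gives P* = 100, x* = 20.
With the subsidy, sellers receive Ps = Pb + 51 for each unit, where Pb is the price buyers pay.
Supply in terms of Pb becomes xs = -780 + 8(Pb + 51) = -372 + 8Pb. Setting this equal to demand: 920 - 9Pb = -372 + 8Pb, so Pb = 76.
Sellers receive Ps = 76 + 51 = 127; x' = 920 − 9·76 = 236.
ΔCS = ½(20 + 236)(100 − 76) = 3072; ΔPS = ½(20 + 236)(127 − 100) = 3456.
Government spending = 51 × 236 = 12036.
Net change = 3072 + 3456 − 12036 = -5508. The loss equals the DWL triangle ½·51·216.

Net change in total surplus = -$5508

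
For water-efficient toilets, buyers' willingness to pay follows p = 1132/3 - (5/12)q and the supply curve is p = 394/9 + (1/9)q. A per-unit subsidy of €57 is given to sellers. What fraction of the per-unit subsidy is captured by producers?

Producer share = 4/19

Pre-subsidy: 1132/3 - (5/12)q = 394/9 + (1/9)q gives q* = 632 and p* = 114.
With the subsidy, sellers receive ps = pb + 57 for each unit, where pb is the price buyers pay.
On the curves, pb = 1132/3 - (5/12)q and ps = 394/9 + (1/9)q; the wedge ps − pb = 57 gives 394/9 + (1/9)q − (1132/3 - (5/12)q) = 57, so q' = 740.
Then pb = 1132/3 − (5/12)·740 = 69 and ps = 394/9 + (1/9)·740 = 126.
Buyers' price falls by p* − pb = 114 − 69 = 45; sellers' price rises by ps − p* = 126 − 114 = 12.
So producers capture 12/57 = 4/19 of each unit of subsidy.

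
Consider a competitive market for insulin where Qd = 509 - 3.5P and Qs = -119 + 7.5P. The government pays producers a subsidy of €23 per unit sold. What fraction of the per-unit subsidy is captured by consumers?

Pre-subsidy: 509 - 3.5P = -119 + 7.5P gives P* = 628/11, Q* = 3401/11.
With the subsidy, sellers receive Ps = Pb + 23 for each unit, where Pb is the price buyers pay.
Supply in terms of Pb becomes Qs = -119 + 7.5(Pb + 23) = 53.5 + 7.5Pb. Setting this equal to demand: 509 - 3.5Pb = 53.5 + 7.5Pb, so Pb = 911/22.
Sellers receive Ps = 911/22 + 23 = 1417/22; Q' = 509 − 3.5·(911/22) = 16019/44.
Buyers' price falls by P* − Pb = 628/11 − 911/22 = 345/22; sellers' price rises by Ps − P* = 1417/22 − 628/11 = 161/22.
So consumers capture (345/22)/23 = 15/22 of each unit of subsidy.

Consumer share = 15/22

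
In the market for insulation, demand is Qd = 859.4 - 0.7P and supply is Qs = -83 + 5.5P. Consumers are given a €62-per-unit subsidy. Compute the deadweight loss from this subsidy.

Pre-subsidy: 859.4 - 0.7P = -83 + 5.5P gives P* = 152, Q* = 753.
With the rebate, buyers effectively pay Pb = Ps − 62, where Ps is the price sellers receive.
Demand in terms of Ps becomes Qd = 859.4 − 0.7(Ps − 62) = 902.8 - 0.7Ps. Setting this equal to supply: 902.8 - 0.7Ps = -83 + 5.5Ps, so Ps = 159.
Buyers pay Pb = 159 − 62 = 97; Q' = -83 + 5.5·159 = 791.5.
The subsidy expands output by 791.5 − 753 = 38.5 past the efficient level; on those units the gap between marginal cost and willingness to pay runs from 0 up to 62.
DWL = ½ × 62 × 38.5 = 1193.5.

Deadweight loss = €1193.5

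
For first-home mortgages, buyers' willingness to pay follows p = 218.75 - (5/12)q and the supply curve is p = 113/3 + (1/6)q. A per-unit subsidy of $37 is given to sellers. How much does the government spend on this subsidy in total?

Pre-subsidy: 218.75 - (5/12)q = 113/3 + (1/6)q gives q* = 2173/7 and p* = 3755/42.
With the subsidy, sellers receive ps = pb + 37 for each unit, where pb is the price buyers pay.
On the curves, pb = 218.75 - (5/12)q and ps = 113/3 + (1/6)q; the wedge ps − pb = 37 gives 113/3 + (1/6)q − (218.75 - (5/12)q) = 37, so q' = 2617/7.
Then pb = 218.75 − (5/12)·(2617/7) = 2645/42 and ps = 113/3 + (1/6)·(2617/7) = 4199/42.
Government outlay = subsidy × quantity = 37 × 2617/7 = 96829/7.

Government cost = 96829/7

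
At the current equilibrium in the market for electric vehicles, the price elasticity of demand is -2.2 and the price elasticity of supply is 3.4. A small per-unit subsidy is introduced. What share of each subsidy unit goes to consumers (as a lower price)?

For a small subsidy around the equilibrium, the benefit split depends on the relative slopes, which at a point are proportional to the elasticities.
Buyer share = εs/(εs + |εd|) = 3.4/(3.4 + 2.2) = 17/28; seller share = |εd|/(εs + |εd|) = 11/28.

Consumer share = 17/28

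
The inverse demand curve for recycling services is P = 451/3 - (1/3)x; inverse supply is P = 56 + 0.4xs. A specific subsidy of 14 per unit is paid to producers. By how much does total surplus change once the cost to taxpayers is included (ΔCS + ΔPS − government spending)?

Net change in total surplus = -1470/11

Pre-subsidy: 451/3 - (1/3)x = 56 + 0.4x gives x* = 1415/11 and P* = 1182/11.
With the subsidy, sellers receive Ps = Pb + 14 for each unit, where Pb is the price buyers pay.
On the curves, Pb = 451/3 - (1/3)x and Ps = 56 + 0.4x; the wedge Ps − Pb = 14 gives 56 + 0.4x − (451/3 - (1/3)x) = 14, so x' = 1625/11.
Then Pb = 451/3 − (1/3)·(1625/11) = 1112/11 and Ps = 56 + 0.4·(1625/11) = 1266/11.
ΔCS = ½(1415/11 + 1625/11)(1182/11 − 1112/11) = 106400/121; ΔPS = ½(1415/11 + 1625/11)(1266/11 − 1182/11) = 127680/121.
Government spending = 14 × 1625/11 = 22750/11.
Net change = 106400/121 + 127680/121 − 22750/11 = -1470/11. The loss equals the DWL triangle ½·14·210/11.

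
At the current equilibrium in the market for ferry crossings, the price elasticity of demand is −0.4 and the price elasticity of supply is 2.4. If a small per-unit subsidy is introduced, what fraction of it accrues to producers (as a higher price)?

Producer share = 1/7

For a small subsidy around the equilibrium, the benefit split depends on the relative slopes, which at a point are proportional to the elasticities.
Buyer share = εs/(εs + |εd|) = 2.4/(2.4 + 0.4) = 6/7; seller share = |εd|/(εs + |εd|) = 1/7.
So producers capture 1/7 of the subsidy.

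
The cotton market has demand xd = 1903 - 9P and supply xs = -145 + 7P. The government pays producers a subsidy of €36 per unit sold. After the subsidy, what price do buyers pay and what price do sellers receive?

Pre-subsidy: 1903 - 9P = -145 + 7P gives P* = 128, x* = 751.
With the subsidy, sellers receive Ps = Pb + 36 for each unit, where Pb is the price buyers pay.
Supply in terms of Pb becomes xs = -145 + 7(Pb + 36) = 107 + 7Pb. Setting this equal to demand: 1903 - 9Pb = 107 + 7Pb, so Pb = 112.25.
Sellers receive Ps = 112.25 + 36 = 148.25; x' = 1903 − 9·112.25 = 892.75.

Buyers pay €112.25; sellers receive €148.25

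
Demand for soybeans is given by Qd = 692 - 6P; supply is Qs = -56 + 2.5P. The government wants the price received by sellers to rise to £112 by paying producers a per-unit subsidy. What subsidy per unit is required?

At a seller price of 112, quantity supplied is -56 + 2.5·112 = 224.
Buyers absorb 224 only when they pay Pb with 692 − 6·Pb = 224, i.e. Pb = 78.
s = Ps − Pb = 112 − 78 = 34.

Required subsidy s = £34 per unit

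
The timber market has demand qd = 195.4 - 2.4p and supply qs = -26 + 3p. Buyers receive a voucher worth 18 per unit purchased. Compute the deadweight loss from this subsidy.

Deadweight loss = 216

Pre-subsidy: 195.4 - 2.4p = -26 + 3p gives p* = 41, q* = 97.
With the rebate, buyers effectively pay pb = ps − 18, where ps is the price sellers receive.
Demand in terms of ps becomes qd = 195.4 − 2.4(ps − 18) = 238.6 - 2.4ps. Setting this equal to supply: 238.6 - 2.4ps = -26 + 3ps, so ps = 49.
Buyers pay pb = 49 − 18 = 31; q' = -26 + 3·49 = 121.
The subsidy expands output by 121 − 97 = 24 past the efficient level; on those units the gap between marginal cost and willingness to pay runs from 0 up to 18.
DWL = ½ × 18 × 24 = 216.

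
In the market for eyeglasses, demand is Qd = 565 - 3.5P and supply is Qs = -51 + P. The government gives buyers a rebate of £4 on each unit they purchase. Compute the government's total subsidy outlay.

Pre-subsidy: 565 - 3.5P = -51 + P gives P* = 1232/9, Q* = 773/9.
With the rebate, buyers effectively pay Pb = Ps − 4, where Ps is the price sellers receive.
Demand in terms of Ps becomes Qd = 565 − 3.5(Ps − 4) = 579 - 3.5Ps. Setting this equal to supply: 579 - 3.5Ps = -51 + Ps, so Ps = 140.
Buyers pay Pb = 140 − 4 = 136; Q' = -51 + 1·140 = 89.
Government outlay = subsidy × quantity = 4 × 89 = 356.

Government cost = £356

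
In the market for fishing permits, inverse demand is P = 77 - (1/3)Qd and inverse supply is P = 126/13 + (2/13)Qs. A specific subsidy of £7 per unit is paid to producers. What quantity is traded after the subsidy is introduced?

Q' = 2898/19

Pre-subsidy: 77 - (1/3)Q = 126/13 + (2/13)Q gives Q* = 2625/19 and P* = 588/19.
With the subsidy, sellers receive Ps = Pb + 7 for each unit, where Pb is the price buyers pay.
On the curves, Pb = 77 - (1/3)Q and Ps = 126/13 + (2/13)Q; the wedge Ps − Pb = 7 gives 126/13 + (2/13)Q − (77 - (1/3)Q) = 7, so Q' = 2898/19.
Then Pb = 77 − (1/3)·(2898/19) = 497/19 and Ps = 126/13 + (2/13)·(2898/19) = 630/19.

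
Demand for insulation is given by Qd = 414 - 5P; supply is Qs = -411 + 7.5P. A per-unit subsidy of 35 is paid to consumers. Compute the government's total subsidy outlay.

Pre-subsidy: 414 - 5P = -411 + 7.5P gives P* = 66, Q* = 84.
With the rebate, buyers effectively pay Pb = Ps − 35, where Ps is the price sellers receive.
Demand in terms of Ps becomes Qd = 414 − 5(Ps − 35) = 589 - 5Ps. Setting this equal to supply: 589 - 5Ps = -411 + 7.5Ps, so Ps = 80.
Buyers pay Pb = 80 − 35 = 45; Q' = -411 + 7.5·80 = 189.
Government outlay = subsidy × quantity = 35 × 189 = 6615.

Government cost = 6615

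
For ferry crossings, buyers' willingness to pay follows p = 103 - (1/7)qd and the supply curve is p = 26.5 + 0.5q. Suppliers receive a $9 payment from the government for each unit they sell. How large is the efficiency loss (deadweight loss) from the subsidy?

Deadweight loss = $63

Pre-subsidy: 103 - (1/7)q = 26.5 + 0.5q gives q* = 119 and p* = 86.
With the subsidy, sellers receive ps = pb + 9 for each unit, where pb is the price buyers pay.
On the curves, pb = 103 - (1/7)q and ps = 26.5 + 0.5q; the wedge ps − pb = 9 gives 26.5 + 0.5q − (103 - (1/7)q) = 9, so q' = 133.
Then pb = 103 − (1/7)·133 = 84 and ps = 26.5 + 0.5·133 = 93.
The subsidy expands output by 133 − 119 = 14 past the efficient level; on those units the gap between marginal cost and willingness to pay runs from 0 up to 9.
DWL = ½ × 9 × 14 = 63.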